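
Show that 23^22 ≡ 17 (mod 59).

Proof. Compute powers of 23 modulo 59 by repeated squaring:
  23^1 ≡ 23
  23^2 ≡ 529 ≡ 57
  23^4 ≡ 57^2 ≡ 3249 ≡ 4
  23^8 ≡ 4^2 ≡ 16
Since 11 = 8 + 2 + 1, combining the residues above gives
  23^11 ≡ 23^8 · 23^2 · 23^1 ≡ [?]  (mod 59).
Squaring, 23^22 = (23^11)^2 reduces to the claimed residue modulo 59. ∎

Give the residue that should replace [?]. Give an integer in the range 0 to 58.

23^8 · 23^2 · 23^1 ≡ 16 · 57 · 23 = 20976.
20976 mod 59 = 31, so 23^11 ≡ 31 (mod 59).

31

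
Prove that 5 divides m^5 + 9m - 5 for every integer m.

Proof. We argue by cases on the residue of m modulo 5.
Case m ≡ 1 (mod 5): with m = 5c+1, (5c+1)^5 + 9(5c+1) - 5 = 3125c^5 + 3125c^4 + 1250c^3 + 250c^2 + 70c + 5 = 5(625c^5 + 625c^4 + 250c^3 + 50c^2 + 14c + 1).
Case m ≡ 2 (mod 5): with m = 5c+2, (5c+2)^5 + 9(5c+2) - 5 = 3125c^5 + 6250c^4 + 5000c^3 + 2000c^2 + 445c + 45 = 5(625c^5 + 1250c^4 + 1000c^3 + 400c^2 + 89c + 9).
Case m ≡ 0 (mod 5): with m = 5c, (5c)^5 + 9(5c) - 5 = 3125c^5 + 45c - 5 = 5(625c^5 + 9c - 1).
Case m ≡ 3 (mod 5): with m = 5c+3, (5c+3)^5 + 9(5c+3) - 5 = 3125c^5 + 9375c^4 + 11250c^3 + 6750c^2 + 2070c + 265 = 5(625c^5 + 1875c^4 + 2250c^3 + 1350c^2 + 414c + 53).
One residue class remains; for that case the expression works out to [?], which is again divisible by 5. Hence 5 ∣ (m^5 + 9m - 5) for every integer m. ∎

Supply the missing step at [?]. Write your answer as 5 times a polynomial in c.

5(625c^5 + 2500c^4 + 4000c^3 + 3200c^2 + 1289c + 211)

The residues treated are {1, 2, 0, 3}, so the missing case is m ≡ 4 (mod 5); write m = 5c+4.
Then (5c+4)^5 + 9(5c+4) - 5 = 3125c^5 + 12500c^4 + 20000c^3 + 16000c^2 + 6445c + 1055 = 5(625c^5 + 2500c^4 + 4000c^3 + 3200c^2 + 1289c + 211).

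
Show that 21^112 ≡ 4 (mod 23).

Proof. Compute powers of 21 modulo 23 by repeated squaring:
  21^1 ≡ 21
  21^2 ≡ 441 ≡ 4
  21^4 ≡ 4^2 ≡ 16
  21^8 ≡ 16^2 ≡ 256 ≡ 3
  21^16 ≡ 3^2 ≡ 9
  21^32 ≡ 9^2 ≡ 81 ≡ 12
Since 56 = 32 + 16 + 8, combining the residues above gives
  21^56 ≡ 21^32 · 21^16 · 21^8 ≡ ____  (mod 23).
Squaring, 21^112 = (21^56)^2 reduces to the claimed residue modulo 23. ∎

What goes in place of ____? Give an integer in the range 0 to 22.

2

21^32 · 21^16 · 21^8 ≡ 12 · 9 · 3 = 324.
324 mod 23 = 2, so 21^56 ≡ 2 (mod 23).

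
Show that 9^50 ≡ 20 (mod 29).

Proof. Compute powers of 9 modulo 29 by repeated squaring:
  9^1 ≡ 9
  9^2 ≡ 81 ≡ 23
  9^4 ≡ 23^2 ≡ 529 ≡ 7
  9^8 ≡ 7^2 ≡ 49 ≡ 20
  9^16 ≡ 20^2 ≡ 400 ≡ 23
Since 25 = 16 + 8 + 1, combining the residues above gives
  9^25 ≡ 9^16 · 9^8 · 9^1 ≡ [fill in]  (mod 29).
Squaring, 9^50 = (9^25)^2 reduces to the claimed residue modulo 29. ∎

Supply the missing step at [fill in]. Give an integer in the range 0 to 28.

9^16 · 9^8 · 9^1 ≡ 23 · 20 · 9 = 4140.
4140 mod 29 = 22, so 9^25 ≡ 22 (mod 29).

22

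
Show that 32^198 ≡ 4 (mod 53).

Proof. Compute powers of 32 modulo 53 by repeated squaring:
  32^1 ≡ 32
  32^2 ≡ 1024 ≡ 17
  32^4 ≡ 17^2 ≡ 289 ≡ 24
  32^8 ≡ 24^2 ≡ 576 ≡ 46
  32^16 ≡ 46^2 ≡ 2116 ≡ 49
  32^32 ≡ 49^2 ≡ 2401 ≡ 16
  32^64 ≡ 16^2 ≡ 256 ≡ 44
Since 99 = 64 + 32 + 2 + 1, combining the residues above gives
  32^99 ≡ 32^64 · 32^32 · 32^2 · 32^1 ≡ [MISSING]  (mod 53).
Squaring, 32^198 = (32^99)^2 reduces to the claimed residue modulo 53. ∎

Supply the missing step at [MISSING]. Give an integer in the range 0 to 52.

Multiply the listed residues: 44 · 16 · 17 · 32 = 704 → 11968 → 382976.
Reducing modulo 53: 382976 = 7225·53 + 51, so 32^99 ≡ 51.

51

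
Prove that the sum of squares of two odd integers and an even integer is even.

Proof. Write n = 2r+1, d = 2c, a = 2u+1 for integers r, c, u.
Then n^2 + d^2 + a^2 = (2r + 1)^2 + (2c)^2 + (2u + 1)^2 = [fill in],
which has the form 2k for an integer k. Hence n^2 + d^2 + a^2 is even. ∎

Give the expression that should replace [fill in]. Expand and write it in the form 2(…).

(2r + 1)^2 + (2c)^2 + (2u + 1)^2 = 4c^2 + 4r^2 + 4r + 4u^2 + 4u + 2
= 2(2c^2 + 2r^2 + 2r + 2u^2 + 2u + 1).
Since 2c^2 + 2r^2 + 2r + 2u^2 + 2u + 1 is an integer, the sum of squares is of the form 2k for an integer k.

2(2c^2 + 2r^2 + 2r + 2u^2 + 2u + 1)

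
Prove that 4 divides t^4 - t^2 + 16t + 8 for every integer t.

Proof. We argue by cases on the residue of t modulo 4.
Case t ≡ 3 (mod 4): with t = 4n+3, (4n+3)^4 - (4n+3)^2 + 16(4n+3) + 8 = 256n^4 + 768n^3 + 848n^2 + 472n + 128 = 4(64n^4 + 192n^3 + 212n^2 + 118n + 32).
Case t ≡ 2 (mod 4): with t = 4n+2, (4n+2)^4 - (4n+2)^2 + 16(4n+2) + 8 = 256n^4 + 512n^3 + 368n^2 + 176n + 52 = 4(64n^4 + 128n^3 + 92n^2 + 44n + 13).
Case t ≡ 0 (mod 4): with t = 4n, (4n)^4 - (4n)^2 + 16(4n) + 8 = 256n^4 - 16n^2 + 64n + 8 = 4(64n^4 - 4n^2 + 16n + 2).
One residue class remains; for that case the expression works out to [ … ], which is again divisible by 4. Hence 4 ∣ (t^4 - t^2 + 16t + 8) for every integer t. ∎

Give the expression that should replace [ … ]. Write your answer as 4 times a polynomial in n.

Only t ≡ 1 (mod 4) is unaccounted for. Put t = 4n+1:
(4n+1)^4 - (4n+1)^2 + 16(4n+1) + 8 expands to 256n^4 + 256n^3 + 80n^2 + 72n + 24,
and factoring out 4 leaves 4(64n^4 + 64n^3 + 20n^2 + 18n + 6).

4(64n^4 + 64n^3 + 20n^2 + 18n + 6)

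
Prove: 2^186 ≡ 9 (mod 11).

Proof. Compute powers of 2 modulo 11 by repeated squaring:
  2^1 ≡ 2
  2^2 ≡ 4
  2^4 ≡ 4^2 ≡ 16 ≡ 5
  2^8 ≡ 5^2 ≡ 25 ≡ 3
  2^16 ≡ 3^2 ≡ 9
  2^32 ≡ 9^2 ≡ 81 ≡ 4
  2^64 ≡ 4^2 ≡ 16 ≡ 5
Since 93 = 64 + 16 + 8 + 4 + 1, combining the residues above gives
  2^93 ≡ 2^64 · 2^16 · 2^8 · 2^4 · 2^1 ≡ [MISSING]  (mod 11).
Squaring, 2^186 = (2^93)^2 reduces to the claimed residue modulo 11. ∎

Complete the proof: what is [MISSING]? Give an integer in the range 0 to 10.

8

Multiply the listed residues: 5 · 9 · 3 · 5 · 2 = 45 → 135 → 675 → 1350.
Reducing modulo 11: 1350 = 122·11 + 8, so 2^93 ≡ 8.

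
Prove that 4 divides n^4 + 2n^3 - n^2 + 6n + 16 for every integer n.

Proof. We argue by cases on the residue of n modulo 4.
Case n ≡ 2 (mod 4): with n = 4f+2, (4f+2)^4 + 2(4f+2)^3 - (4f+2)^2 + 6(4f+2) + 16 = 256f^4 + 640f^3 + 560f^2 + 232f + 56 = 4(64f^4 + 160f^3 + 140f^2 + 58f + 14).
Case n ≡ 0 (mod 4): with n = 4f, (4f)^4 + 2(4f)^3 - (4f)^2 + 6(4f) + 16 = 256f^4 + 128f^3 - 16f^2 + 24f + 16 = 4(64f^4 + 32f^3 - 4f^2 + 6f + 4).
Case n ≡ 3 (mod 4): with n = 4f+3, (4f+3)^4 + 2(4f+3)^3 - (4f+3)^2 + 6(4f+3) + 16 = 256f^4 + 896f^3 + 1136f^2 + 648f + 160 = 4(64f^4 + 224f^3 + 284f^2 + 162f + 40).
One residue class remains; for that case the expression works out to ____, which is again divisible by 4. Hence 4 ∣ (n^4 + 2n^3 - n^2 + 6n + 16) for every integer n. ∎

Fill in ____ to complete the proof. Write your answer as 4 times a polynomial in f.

Only n ≡ 1 (mod 4) is unaccounted for. Put n = 4f+1:
(4f+1)^4 + 2(4f+1)^3 - (4f+1)^2 + 6(4f+1) + 16 expands to 256f^4 + 384f^3 + 176f^2 + 56f + 24,
and factoring out 4 leaves 4(64f^4 + 96f^3 + 44f^2 + 14f + 6).

4(64f^4 + 96f^3 + 44f^2 + 14f + 6)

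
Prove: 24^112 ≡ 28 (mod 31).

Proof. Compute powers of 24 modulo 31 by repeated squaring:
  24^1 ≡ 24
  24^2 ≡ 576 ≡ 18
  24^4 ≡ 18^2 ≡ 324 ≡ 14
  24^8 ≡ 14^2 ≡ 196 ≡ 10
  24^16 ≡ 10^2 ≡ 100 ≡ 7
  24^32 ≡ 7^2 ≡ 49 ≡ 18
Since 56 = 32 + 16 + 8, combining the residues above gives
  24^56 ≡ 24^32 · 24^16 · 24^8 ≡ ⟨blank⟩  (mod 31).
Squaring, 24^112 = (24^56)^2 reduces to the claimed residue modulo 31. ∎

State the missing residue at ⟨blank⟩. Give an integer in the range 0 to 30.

24^32 · 24^16 · 24^8 ≡ 18 · 7 · 10 = 1260.
1260 mod 31 = 20, so 24^56 ≡ 20 (mod 31).

20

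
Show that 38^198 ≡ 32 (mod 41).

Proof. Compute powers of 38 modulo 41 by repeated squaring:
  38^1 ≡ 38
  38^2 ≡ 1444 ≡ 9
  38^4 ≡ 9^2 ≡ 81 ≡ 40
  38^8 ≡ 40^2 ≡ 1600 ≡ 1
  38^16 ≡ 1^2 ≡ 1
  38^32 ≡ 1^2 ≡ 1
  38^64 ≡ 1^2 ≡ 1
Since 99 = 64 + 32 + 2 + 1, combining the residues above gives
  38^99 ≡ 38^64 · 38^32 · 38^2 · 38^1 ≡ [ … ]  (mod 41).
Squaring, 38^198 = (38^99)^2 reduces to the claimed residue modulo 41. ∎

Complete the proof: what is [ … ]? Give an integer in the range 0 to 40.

38^64 · 38^32 · 38^2 · 38^1 ≡ 1 · 1 · 9 · 38 = 342.
342 mod 41 = 14, so 38^99 ≡ 14 (mod 41).

14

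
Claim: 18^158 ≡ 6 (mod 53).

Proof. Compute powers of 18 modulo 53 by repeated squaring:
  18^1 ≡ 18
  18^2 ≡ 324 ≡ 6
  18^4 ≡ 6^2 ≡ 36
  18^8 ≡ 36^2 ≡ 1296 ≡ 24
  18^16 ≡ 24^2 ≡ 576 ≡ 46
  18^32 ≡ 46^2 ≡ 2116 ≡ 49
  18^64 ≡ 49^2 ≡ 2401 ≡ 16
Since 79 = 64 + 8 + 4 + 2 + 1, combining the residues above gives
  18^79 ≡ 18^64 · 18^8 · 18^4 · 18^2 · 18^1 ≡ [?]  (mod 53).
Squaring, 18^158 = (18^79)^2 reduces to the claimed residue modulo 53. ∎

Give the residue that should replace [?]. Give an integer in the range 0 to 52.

Multiply the listed residues: 16 · 24 · 36 · 6 · 18 = 384 → 13824 → 82944 → 1492992.
Reducing modulo 53: 1492992 = 28169·53 + 35, so 18^79 ≡ 35.

35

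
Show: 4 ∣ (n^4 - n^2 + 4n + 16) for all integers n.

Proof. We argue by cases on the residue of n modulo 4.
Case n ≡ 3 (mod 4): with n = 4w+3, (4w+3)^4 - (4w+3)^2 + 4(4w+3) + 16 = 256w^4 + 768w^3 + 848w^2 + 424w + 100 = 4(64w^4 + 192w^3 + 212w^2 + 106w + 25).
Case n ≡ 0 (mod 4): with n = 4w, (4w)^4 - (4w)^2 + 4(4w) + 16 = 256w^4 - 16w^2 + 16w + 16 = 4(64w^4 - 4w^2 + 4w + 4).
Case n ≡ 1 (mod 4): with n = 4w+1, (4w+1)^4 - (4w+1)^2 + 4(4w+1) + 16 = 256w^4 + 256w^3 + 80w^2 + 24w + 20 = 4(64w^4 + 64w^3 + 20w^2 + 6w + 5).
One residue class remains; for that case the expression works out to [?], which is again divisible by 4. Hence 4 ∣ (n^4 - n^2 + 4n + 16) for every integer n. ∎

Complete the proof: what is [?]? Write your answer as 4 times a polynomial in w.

4(64w^4 + 128w^3 + 92w^2 + 32w + 9)

The residues treated are {3, 0, 1}, so the missing case is n ≡ 2 (mod 4); write n = 4w+2.
Then (4w+2)^4 - (4w+2)^2 + 4(4w+2) + 16 = 256w^4 + 512w^3 + 368w^2 + 128w + 36 = 4(64w^4 + 128w^3 + 92w^2 + 32w + 9).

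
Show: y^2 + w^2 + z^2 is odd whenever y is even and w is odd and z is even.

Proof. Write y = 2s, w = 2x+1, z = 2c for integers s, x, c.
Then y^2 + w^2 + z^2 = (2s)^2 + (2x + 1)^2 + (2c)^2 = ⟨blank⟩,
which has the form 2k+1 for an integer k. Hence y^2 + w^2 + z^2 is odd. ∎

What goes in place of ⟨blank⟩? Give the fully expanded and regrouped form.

2(2c^2 + 2s^2 + 2x^2 + 2x) + 1

Expanding: (2s)^2 + (2x + 1)^2 + (2c)^2 = 4c^2 + 4s^2 + 4x^2 + 4x + 1.
Every term except the constant is even, so this is 2(2c^2 + 2s^2 + 2x^2 + 2x) + 1,
and 2c^2 + 2s^2 + 2x^2 + 2x ∈ ℤ gives the required form.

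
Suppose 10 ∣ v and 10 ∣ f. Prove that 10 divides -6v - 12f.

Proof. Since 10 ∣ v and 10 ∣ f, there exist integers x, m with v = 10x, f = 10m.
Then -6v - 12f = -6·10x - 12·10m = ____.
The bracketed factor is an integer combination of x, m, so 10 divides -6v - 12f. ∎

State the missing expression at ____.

Pull the common 10 out of every term: -6·10x - 12·10m = 10(-12m - 6x).
-12m - 6x is an integer, which exhibits the divisibility.

10(-12m - 6x)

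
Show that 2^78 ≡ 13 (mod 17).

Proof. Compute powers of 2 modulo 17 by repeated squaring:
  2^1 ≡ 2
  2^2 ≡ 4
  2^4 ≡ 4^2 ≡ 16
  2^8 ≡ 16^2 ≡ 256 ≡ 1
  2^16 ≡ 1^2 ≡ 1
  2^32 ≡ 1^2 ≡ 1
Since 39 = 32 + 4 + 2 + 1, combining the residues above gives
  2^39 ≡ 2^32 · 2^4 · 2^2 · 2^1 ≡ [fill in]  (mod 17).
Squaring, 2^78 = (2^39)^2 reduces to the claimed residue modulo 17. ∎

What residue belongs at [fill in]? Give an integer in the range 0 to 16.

9

2^32 · 2^4 · 2^2 · 2^1 ≡ 1 · 16 · 4 · 2 = 128.
128 mod 17 = 9, so 2^39 ≡ 9 (mod 17).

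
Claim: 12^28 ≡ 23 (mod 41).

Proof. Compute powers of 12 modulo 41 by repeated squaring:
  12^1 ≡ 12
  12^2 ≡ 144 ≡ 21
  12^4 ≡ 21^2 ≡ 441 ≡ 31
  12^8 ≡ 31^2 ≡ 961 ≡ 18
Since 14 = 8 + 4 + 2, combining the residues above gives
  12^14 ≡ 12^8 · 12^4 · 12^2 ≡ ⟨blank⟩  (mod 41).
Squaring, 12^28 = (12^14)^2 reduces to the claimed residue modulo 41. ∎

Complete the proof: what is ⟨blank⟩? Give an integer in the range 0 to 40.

Multiply the listed residues: 18 · 31 · 21 = 558 → 11718.
Reducing modulo 41: 11718 = 285·41 + 33, so 12^14 ≡ 33.

33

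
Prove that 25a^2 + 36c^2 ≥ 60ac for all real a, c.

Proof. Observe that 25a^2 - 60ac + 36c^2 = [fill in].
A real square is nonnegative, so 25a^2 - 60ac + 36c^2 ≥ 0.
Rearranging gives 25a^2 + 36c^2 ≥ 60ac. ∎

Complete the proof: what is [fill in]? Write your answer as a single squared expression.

The leading and trailing coefficients are 5^2 and 6^2, and 60 = 2·5·6, so the trinomial is (5a - 6c)^2.
Hence 25a^2 - 60ac + 36c^2 ≥ 0.

(5a - 6c)^2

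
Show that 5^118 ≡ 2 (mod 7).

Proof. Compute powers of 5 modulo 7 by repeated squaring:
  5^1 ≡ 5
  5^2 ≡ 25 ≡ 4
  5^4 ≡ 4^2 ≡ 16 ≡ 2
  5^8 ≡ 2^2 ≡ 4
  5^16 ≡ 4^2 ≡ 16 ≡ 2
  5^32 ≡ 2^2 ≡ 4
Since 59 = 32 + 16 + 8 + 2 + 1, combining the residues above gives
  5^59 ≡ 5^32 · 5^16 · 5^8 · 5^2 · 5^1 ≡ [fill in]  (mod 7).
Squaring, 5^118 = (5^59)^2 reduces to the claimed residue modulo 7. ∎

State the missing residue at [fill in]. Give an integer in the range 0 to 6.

Multiply the listed residues: 4 · 2 · 4 · 4 · 5 = 8 → 32 → 128 → 640.
Reducing modulo 7: 640 = 91·7 + 3, so 5^59 ≡ 3.

3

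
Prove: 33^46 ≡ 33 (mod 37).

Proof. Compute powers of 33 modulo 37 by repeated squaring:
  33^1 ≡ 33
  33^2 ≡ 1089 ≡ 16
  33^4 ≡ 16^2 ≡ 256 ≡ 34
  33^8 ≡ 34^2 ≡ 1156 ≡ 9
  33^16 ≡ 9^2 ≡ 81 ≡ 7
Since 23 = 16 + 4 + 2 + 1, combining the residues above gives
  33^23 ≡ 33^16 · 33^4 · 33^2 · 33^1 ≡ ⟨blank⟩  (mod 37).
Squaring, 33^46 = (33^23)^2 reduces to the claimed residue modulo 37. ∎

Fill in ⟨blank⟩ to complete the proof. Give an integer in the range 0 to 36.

12

33^16 · 33^4 · 33^2 · 33^1 ≡ 7 · 34 · 16 · 33 = 125664.
125664 mod 37 = 12, so 33^23 ≡ 12 (mod 37).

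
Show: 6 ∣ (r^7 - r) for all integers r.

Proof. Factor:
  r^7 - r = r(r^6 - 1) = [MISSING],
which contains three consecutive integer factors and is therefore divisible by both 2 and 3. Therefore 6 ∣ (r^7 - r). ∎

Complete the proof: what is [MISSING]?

(r - 1)r(r + 1)(r^4 + r^2 + 1)

r^6 - 1 = (r^2 - 1)(r^4 + r^2 + 1), and r^2 - 1 = (r-1)(r+1).
So r(r^6 - 1) = (r - 1)r(r + 1)(r^4 + r^2 + 1).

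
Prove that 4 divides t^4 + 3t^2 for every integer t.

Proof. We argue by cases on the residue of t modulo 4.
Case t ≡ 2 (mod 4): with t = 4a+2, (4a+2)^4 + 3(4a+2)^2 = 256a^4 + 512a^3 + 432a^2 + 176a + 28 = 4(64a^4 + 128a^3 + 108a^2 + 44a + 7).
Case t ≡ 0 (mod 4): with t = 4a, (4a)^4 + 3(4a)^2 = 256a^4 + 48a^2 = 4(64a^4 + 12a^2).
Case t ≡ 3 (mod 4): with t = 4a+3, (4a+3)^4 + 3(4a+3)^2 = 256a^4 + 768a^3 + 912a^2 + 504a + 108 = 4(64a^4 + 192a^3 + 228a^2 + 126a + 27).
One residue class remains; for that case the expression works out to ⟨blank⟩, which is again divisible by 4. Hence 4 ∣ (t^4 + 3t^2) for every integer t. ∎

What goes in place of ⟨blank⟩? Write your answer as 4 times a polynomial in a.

4(64a^4 + 64a^3 + 36a^2 + 10a + 1)

The residues treated are {2, 0, 3}, so the missing case is t ≡ 1 (mod 4); write t = 4a+1.
Then (4a+1)^4 + 3(4a+1)^2 = 256a^4 + 256a^3 + 144a^2 + 40a + 4 = 4(64a^4 + 64a^3 + 36a^2 + 10a + 1).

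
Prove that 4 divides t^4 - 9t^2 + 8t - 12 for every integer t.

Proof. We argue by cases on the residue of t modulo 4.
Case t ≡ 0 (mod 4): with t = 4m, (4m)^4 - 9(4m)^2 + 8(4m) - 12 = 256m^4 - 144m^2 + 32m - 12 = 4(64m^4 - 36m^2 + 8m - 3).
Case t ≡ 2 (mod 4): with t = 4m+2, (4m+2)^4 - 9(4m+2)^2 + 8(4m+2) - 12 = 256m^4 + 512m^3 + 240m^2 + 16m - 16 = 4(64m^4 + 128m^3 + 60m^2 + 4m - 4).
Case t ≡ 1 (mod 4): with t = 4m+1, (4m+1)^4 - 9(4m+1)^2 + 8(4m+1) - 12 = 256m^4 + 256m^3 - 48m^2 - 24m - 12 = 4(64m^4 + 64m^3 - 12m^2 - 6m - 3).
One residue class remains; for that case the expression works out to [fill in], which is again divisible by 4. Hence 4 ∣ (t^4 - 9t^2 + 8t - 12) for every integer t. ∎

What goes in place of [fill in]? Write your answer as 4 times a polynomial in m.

4(64m^4 + 192m^3 + 180m^2 + 62m + 3)

The residues treated are {0, 2, 1}, so the missing case is t ≡ 3 (mod 4); write t = 4m+3.
Then (4m+3)^4 - 9(4m+3)^2 + 8(4m+3) - 12 = 256m^4 + 768m^3 + 720m^2 + 248m + 12 = 4(64m^4 + 192m^3 + 180m^2 + 62m + 3).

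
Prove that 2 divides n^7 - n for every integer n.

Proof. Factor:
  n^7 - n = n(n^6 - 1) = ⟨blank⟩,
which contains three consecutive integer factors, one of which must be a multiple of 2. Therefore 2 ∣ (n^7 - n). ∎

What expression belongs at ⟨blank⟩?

n^6 - 1 = (n^2 - 1)(n^4 + n^2 + 1), and n^2 - 1 = (n-1)(n+1).
So n(n^6 - 1) = (n - 1)n(n + 1)(n^4 + n^2 + 1).

(n - 1)n(n + 1)(n^4 + n^2 + 1)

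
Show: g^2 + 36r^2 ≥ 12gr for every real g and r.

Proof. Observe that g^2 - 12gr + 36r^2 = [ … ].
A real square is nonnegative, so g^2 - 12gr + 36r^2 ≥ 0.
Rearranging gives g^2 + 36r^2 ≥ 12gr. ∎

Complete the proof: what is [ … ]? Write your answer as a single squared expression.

(g - 6r)^2

g^2 - 12gr + 36r^2 is a perfect-square trinomial: the outer terms are (g)^2 and (6r)^2, and the cross term is -2·g·6r.
So g^2 - 12gr + 36r^2 = (g - 6r)^2 ≥ 0.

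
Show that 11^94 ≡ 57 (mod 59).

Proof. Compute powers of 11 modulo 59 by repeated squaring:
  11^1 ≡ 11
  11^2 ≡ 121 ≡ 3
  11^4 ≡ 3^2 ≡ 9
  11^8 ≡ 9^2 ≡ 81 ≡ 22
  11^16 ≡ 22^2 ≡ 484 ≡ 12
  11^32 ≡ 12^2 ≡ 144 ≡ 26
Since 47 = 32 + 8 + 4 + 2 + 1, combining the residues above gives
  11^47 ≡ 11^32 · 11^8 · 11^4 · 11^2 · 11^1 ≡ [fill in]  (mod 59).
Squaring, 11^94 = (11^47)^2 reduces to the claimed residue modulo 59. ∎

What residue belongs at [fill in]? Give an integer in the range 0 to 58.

11^32 · 11^8 · 11^4 · 11^2 · 11^1 ≡ 26 · 22 · 9 · 3 · 11 = 169884.
169884 mod 59 = 23, so 11^47 ≡ 23 (mod 59).

23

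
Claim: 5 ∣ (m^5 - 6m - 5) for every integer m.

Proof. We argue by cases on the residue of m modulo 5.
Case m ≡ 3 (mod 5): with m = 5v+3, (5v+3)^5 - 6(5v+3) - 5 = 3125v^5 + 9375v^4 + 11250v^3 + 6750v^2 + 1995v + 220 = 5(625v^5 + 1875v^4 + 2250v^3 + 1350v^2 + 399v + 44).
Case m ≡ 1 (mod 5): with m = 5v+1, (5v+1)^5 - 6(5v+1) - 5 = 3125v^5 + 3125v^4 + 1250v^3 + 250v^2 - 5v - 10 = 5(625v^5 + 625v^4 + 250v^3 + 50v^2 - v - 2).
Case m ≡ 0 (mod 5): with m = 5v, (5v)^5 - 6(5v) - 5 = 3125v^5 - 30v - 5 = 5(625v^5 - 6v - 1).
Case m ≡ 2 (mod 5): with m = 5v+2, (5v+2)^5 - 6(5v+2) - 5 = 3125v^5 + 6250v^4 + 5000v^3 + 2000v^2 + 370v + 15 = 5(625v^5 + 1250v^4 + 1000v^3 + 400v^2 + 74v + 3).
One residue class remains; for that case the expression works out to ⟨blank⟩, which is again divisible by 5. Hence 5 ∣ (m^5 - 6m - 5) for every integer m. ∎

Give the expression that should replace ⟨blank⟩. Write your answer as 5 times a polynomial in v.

5(625v^5 + 2500v^4 + 4000v^3 + 3200v^2 + 1274v + 199)

The residues treated are {3, 1, 0, 2}, so the missing case is m ≡ 4 (mod 5); write m = 5v+4.
Then (5v+4)^5 - 6(5v+4) - 5 = 3125v^5 + 12500v^4 + 20000v^3 + 16000v^2 + 6370v + 995 = 5(625v^5 + 2500v^4 + 4000v^3 + 3200v^2 + 1274v + 199).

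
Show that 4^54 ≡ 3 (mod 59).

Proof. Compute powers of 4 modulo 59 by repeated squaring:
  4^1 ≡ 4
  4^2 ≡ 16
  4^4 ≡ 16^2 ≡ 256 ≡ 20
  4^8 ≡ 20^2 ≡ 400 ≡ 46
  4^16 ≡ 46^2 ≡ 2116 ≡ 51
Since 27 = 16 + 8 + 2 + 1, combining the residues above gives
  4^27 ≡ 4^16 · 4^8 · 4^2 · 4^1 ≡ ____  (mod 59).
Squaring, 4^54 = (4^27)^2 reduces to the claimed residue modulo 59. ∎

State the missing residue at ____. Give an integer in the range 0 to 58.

48

4^16 · 4^8 · 4^2 · 4^1 ≡ 51 · 46 · 16 · 4 = 150144.
150144 mod 59 = 48, so 4^27 ≡ 48 (mod 59).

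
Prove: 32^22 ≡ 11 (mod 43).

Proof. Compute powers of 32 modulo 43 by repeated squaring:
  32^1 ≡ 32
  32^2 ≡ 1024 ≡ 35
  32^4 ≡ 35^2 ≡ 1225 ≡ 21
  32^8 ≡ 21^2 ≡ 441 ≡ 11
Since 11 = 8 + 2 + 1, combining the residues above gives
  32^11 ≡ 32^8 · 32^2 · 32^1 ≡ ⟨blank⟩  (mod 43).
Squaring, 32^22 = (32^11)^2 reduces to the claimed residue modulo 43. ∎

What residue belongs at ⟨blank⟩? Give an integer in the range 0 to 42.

32^8 · 32^2 · 32^1 ≡ 11 · 35 · 32 = 12320.
12320 mod 43 = 22, so 32^11 ≡ 22 (mod 43).

22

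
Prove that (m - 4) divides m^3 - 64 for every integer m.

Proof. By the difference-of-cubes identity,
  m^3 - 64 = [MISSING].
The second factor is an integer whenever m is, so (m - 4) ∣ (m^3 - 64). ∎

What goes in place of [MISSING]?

Polynomial division of m^3 - 64 by m - 4 leaves remainder 0 and quotient m^2 + 4m + 16.
Hence m^3 - 64 = (m - 4)(m^2 + 4m + 16).

(m - 4)(m^2 + 4m + 16)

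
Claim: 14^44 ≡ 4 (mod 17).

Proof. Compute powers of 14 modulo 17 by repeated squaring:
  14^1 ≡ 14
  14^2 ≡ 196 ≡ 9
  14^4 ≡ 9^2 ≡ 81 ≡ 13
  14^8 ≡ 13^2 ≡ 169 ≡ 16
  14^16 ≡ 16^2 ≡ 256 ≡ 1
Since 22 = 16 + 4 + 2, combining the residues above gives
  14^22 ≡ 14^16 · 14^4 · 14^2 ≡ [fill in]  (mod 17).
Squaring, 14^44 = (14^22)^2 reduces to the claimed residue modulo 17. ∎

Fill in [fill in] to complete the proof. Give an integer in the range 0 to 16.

15

Multiply the listed residues: 1 · 13 · 9 = 13 → 117.
Reducing modulo 17: 117 = 6·17 + 15, so 14^22 ≡ 15.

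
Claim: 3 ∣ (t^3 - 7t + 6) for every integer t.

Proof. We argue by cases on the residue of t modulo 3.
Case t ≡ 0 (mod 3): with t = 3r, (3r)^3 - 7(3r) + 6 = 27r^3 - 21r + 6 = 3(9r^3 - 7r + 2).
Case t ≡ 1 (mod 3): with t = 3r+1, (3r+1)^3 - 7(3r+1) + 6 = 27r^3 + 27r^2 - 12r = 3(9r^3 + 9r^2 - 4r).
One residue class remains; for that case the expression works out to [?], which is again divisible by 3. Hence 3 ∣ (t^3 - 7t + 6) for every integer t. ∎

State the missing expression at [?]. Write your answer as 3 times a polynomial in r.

3(9r^3 + 18r^2 + 5r)

Only t ≡ 2 (mod 3) is unaccounted for. Put t = 3r+2:
(3r+2)^3 - 7(3r+2) + 6 expands to 27r^3 + 54r^2 + 15r,
and factoring out 3 leaves 3(9r^3 + 18r^2 + 5r).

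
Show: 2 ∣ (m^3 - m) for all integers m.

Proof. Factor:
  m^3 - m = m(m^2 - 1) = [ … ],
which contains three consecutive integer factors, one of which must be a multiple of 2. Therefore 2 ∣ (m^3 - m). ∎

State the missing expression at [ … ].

(m - 1)m(m + 1)

m(m^2 - 1) = m(m - 1)(m + 1) = (m - 1)m(m + 1).
These three factors are consecutive integers, so their product is divisible by 2.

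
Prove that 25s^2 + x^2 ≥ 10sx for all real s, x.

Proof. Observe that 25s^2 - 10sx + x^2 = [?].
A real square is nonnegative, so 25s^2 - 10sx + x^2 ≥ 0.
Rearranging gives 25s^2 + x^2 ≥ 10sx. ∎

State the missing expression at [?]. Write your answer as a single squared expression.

25s^2 - 10sx + x^2 is a perfect-square trinomial: the outer terms are (5s)^2 and (x)^2, and the cross term is -2·5s·x.
So 25s^2 - 10sx + x^2 = (5s - x)^2 ≥ 0.

(5s - x)^2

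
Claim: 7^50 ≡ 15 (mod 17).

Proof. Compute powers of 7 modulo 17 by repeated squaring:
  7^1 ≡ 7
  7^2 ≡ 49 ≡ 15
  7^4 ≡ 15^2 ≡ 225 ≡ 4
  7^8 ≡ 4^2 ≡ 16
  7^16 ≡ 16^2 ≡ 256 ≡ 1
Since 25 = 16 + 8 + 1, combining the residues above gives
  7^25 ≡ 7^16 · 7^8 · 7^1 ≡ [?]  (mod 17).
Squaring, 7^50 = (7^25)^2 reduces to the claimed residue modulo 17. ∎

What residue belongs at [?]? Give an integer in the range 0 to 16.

10

7^16 · 7^8 · 7^1 ≡ 1 · 16 · 7 = 112.
112 mod 17 = 10, so 7^25 ≡ 10 (mod 17).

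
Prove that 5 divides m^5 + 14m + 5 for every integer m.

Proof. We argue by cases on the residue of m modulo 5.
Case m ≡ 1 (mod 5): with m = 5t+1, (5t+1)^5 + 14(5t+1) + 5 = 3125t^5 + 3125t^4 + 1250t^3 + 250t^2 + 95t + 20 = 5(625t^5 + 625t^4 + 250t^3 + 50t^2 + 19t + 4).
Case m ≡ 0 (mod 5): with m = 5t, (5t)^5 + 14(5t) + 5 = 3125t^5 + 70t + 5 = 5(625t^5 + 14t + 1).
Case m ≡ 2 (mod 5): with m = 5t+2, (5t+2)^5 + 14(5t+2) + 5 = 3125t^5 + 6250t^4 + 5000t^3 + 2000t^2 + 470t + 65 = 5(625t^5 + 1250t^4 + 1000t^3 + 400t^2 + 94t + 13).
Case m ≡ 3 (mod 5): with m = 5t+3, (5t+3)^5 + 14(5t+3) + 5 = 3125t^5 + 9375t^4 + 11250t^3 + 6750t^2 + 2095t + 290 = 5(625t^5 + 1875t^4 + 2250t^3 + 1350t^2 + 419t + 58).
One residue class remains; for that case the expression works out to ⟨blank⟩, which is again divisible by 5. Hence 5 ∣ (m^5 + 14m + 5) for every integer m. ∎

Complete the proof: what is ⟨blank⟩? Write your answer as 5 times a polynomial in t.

5(625t^5 + 2500t^4 + 4000t^3 + 3200t^2 + 1294t + 217)

Only m ≡ 4 (mod 5) is unaccounted for. Put m = 5t+4:
(5t+4)^5 + 14(5t+4) + 5 expands to 3125t^5 + 12500t^4 + 20000t^3 + 16000t^2 + 6470t + 1085,
and factoring out 5 leaves 5(625t^5 + 2500t^4 + 4000t^3 + 3200t^2 + 1294t + 217).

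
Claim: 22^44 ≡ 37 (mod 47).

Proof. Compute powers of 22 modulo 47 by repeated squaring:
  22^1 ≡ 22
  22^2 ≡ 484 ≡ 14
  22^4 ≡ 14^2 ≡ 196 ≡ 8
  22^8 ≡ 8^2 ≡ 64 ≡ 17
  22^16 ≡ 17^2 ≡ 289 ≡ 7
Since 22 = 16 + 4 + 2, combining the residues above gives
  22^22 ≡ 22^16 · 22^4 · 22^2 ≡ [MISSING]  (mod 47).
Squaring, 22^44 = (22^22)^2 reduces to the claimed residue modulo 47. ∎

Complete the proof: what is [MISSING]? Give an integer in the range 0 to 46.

32

22^16 · 22^4 · 22^2 ≡ 7 · 8 · 14 = 784.
784 mod 47 = 32, so 22^22 ≡ 32 (mod 47).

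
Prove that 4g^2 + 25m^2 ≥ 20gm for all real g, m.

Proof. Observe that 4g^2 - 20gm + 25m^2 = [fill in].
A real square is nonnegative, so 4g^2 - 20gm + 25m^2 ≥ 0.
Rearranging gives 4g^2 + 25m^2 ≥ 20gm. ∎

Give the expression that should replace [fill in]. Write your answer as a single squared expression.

4g^2 - 20gm + 25m^2 is a perfect-square trinomial: the outer terms are (2g)^2 and (5m)^2, and the cross term is -2·2g·5m.
So 4g^2 - 20gm + 25m^2 = (2g - 5m)^2 ≥ 0.

(2g - 5m)^2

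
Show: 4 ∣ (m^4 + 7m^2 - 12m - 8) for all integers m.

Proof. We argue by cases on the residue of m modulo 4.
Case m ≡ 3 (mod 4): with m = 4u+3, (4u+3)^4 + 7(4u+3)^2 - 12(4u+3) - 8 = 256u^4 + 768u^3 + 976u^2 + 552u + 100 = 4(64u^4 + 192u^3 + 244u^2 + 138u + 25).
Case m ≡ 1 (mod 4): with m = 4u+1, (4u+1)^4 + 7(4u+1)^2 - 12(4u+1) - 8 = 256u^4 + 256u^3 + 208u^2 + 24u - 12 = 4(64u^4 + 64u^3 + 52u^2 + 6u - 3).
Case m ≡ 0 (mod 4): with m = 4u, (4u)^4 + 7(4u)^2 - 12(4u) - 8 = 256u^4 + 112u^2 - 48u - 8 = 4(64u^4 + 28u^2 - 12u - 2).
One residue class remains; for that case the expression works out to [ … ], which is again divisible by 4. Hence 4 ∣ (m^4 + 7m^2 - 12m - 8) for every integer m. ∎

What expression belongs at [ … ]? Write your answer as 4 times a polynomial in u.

Only m ≡ 2 (mod 4) is unaccounted for. Put m = 4u+2:
(4u+2)^4 + 7(4u+2)^2 - 12(4u+2) - 8 expands to 256u^4 + 512u^3 + 496u^2 + 192u + 12,
and factoring out 4 leaves 4(64u^4 + 128u^3 + 124u^2 + 48u + 3).

4(64u^4 + 128u^3 + 124u^2 + 48u + 3)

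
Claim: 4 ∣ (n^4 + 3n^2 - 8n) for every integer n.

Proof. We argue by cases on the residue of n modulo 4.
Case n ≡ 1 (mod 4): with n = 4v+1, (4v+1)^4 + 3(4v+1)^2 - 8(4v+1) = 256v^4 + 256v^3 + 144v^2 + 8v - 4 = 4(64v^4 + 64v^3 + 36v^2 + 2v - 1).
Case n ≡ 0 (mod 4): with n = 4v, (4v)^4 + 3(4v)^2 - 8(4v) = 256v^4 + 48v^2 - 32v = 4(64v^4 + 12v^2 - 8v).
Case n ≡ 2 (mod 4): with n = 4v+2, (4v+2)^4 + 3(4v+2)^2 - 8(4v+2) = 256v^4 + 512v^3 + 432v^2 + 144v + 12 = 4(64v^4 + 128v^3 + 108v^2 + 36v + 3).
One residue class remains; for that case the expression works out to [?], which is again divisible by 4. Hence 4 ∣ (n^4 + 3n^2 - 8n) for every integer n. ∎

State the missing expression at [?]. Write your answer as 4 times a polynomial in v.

4(64v^4 + 192v^3 + 228v^2 + 118v + 21)

The residues treated are {1, 0, 2}, so the missing case is n ≡ 3 (mod 4); write n = 4v+3.
Then (4v+3)^4 + 3(4v+3)^2 - 8(4v+3) = 256v^4 + 768v^3 + 912v^2 + 472v + 84 = 4(64v^4 + 192v^3 + 228v^2 + 118v + 21).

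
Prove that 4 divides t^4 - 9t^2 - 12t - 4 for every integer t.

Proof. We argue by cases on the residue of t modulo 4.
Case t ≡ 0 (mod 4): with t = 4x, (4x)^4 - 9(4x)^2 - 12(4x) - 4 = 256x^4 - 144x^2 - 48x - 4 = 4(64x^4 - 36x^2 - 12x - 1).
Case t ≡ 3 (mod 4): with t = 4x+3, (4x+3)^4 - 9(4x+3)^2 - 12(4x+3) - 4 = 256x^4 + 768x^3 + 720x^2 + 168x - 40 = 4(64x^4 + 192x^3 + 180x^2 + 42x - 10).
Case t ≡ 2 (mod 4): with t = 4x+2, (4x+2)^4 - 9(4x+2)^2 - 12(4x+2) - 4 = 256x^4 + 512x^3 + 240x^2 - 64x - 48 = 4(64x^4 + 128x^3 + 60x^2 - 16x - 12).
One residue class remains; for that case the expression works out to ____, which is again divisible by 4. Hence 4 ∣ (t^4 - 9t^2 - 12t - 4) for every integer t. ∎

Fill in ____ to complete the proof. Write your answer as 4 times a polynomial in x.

4(64x^4 + 64x^3 - 12x^2 - 26x - 6)

The residues treated are {0, 3, 2}, so the missing case is t ≡ 1 (mod 4); write t = 4x+1.
Then (4x+1)^4 - 9(4x+1)^2 - 12(4x+1) - 4 = 256x^4 + 256x^3 - 48x^2 - 104x - 24 = 4(64x^4 + 64x^3 - 12x^2 - 26x - 6).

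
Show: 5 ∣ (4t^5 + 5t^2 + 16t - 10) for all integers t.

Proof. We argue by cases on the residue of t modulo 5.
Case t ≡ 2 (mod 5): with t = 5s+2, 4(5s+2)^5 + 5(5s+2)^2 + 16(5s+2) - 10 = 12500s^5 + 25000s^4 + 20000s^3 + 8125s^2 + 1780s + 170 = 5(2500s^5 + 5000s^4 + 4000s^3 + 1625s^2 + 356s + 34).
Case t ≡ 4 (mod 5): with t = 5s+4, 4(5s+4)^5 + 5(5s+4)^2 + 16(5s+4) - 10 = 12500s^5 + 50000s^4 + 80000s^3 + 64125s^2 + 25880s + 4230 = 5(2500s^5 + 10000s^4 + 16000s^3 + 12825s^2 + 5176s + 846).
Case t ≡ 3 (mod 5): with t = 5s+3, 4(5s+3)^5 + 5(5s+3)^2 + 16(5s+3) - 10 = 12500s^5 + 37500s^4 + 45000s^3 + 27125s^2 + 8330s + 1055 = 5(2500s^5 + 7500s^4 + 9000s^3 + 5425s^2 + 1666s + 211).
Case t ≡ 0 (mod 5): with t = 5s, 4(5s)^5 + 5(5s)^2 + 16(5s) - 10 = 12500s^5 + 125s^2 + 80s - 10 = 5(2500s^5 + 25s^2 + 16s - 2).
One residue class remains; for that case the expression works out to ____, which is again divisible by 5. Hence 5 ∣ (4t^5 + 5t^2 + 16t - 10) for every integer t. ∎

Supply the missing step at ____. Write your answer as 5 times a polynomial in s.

The residues treated are {2, 4, 3, 0}, so the missing case is t ≡ 1 (mod 5); write t = 5s+1.
Then 4(5s+1)^5 + 5(5s+1)^2 + 16(5s+1) - 10 = 12500s^5 + 12500s^4 + 5000s^3 + 1125s^2 + 230s + 15 = 5(2500s^5 + 2500s^4 + 1000s^3 + 225s^2 + 46s + 3).

5(2500s^5 + 2500s^4 + 1000s^3 + 225s^2 + 46s + 3)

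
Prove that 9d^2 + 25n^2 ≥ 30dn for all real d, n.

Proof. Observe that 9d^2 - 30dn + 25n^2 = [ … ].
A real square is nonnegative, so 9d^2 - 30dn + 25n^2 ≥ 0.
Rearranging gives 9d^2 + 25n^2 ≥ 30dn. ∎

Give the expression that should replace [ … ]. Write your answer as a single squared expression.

9d^2 - 30dn + 25n^2 is a perfect-square trinomial: the outer terms are (3d)^2 and (5n)^2, and the cross term is -2·3d·5n.
So 9d^2 - 30dn + 25n^2 = (3d - 5n)^2 ≥ 0.

(3d - 5n)^2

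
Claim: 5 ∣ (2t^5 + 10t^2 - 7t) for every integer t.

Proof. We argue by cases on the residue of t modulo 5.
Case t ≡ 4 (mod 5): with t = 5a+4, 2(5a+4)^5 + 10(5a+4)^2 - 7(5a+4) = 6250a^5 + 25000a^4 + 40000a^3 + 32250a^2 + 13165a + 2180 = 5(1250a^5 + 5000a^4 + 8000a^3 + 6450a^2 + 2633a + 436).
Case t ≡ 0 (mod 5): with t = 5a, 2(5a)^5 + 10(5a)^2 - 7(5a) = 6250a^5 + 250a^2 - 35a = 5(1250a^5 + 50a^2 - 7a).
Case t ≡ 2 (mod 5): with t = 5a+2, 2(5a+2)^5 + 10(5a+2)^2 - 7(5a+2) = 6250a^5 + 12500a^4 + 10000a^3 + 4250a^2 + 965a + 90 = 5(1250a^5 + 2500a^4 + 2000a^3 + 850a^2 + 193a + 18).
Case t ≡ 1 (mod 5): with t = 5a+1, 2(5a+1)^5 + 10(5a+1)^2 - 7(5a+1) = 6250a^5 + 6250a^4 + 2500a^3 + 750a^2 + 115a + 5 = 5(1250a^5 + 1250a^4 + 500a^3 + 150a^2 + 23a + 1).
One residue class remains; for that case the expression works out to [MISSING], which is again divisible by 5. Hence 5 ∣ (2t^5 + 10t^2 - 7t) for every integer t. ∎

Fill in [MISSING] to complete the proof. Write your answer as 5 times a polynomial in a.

5(1250a^5 + 3750a^4 + 4500a^3 + 2750a^2 + 863a + 111)

Only t ≡ 3 (mod 5) is unaccounted for. Put t = 5a+3:
2(5a+3)^5 + 10(5a+3)^2 - 7(5a+3) expands to 6250a^5 + 18750a^4 + 22500a^3 + 13750a^2 + 4315a + 555,
and factoring out 5 leaves 5(1250a^5 + 3750a^4 + 4500a^3 + 2750a^2 + 863a + 111).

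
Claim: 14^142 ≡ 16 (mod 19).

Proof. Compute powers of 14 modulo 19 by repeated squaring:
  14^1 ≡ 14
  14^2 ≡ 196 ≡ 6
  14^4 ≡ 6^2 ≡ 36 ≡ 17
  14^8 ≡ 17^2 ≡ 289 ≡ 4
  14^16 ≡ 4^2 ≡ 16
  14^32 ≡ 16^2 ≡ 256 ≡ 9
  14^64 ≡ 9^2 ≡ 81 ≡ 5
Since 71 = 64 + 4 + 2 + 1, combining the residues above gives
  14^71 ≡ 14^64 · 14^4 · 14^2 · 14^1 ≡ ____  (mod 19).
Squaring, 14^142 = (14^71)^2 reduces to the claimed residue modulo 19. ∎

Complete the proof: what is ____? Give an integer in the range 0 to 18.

15

14^64 · 14^4 · 14^2 · 14^1 ≡ 5 · 17 · 6 · 14 = 7140.
7140 mod 19 = 15, so 14^71 ≡ 15 (mod 19).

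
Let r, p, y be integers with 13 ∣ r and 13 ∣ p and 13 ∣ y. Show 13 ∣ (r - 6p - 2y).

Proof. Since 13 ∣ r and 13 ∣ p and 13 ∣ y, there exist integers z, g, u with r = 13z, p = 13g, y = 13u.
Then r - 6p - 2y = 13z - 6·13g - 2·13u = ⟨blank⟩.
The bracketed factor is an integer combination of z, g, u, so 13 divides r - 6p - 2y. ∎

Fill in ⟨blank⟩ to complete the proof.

Each term has a factor of 13: 13z - 6·13g - 2·13u = 13·(-6g - 2u + z).
Since -6g - 2u + z is an integer, 13 ∣ (r - 6p - 2y).

13(-6g - 2u + z)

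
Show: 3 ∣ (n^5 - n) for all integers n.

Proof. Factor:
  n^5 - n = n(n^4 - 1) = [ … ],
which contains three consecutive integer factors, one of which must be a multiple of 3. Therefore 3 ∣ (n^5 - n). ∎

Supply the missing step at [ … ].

n^4 - 1 = (n^2 - 1)(n^2 + 1), and n^2 - 1 = (n-1)(n+1).
So n(n^4 - 1) = (n - 1)n(n + 1)(n^2 + 1).

(n - 1)n(n + 1)(n^2 + 1)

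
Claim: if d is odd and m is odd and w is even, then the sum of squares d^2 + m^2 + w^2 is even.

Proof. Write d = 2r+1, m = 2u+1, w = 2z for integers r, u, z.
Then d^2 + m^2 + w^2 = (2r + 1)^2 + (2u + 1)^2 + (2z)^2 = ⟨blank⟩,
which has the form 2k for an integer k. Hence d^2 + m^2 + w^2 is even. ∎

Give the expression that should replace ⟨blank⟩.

(2r + 1)^2 + (2u + 1)^2 + (2z)^2 = 4r^2 + 4r + 4u^2 + 4u + 4z^2 + 2
= 2(2r^2 + 2r + 2u^2 + 2u + 2z^2 + 1).
Since 2r^2 + 2r + 2u^2 + 2u + 2z^2 + 1 is an integer, the sum of squares is of the form 2k for an integer k.

2(2r^2 + 2r + 2u^2 + 2u + 2z^2 + 1)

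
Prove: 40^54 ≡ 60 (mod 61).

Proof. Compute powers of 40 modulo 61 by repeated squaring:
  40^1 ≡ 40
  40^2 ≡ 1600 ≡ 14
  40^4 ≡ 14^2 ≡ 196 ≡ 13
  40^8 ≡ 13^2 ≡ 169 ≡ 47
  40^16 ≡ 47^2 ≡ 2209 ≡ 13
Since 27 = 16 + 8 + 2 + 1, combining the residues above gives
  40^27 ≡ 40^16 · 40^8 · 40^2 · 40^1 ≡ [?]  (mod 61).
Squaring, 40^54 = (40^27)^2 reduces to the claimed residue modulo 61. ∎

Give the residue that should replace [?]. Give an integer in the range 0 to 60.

11

40^16 · 40^8 · 40^2 · 40^1 ≡ 13 · 47 · 14 · 40 = 342160.
342160 mod 61 = 11, so 40^27 ≡ 11 (mod 61).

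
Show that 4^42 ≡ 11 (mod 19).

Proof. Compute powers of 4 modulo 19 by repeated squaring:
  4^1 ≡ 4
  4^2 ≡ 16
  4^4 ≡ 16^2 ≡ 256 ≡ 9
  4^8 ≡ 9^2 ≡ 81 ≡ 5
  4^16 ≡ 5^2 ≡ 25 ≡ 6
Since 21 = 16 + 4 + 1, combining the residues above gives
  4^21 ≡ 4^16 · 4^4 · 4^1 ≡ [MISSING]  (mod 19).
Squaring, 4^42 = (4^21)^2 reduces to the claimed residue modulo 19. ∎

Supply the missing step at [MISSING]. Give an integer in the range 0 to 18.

7

Multiply the listed residues: 6 · 9 · 4 = 54 → 216.
Reducing modulo 19: 216 = 11·19 + 7, so 4^21 ≡ 7.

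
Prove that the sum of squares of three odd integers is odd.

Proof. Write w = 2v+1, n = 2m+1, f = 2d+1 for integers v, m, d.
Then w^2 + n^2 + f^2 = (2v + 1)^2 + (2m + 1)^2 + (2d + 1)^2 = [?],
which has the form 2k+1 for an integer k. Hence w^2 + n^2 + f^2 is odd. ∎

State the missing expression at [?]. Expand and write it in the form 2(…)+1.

Expanding: (2v + 1)^2 + (2m + 1)^2 + (2d + 1)^2 = 4d^2 + 4d + 4m^2 + 4m + 4v^2 + 4v + 3.
Every term except the constant is even, so this is 2(2d^2 + 2d + 2m^2 + 2m + 2v^2 + 2v + 1) + 1,
and 2d^2 + 2d + 2m^2 + 2m + 2v^2 + 2v + 1 ∈ ℤ gives the required form.

2(2d^2 + 2d + 2m^2 + 2m + 2v^2 + 2v + 1) + 1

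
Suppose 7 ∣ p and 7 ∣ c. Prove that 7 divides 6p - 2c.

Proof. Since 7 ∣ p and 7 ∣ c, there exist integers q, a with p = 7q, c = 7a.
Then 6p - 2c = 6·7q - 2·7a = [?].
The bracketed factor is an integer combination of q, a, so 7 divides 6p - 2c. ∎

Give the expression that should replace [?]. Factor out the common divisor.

7(-2a + 6q)

Pull the common 7 out of every term: 6·7q - 2·7a = 7(-2a + 6q).
-2a + 6q is an integer, which exhibits the divisibility.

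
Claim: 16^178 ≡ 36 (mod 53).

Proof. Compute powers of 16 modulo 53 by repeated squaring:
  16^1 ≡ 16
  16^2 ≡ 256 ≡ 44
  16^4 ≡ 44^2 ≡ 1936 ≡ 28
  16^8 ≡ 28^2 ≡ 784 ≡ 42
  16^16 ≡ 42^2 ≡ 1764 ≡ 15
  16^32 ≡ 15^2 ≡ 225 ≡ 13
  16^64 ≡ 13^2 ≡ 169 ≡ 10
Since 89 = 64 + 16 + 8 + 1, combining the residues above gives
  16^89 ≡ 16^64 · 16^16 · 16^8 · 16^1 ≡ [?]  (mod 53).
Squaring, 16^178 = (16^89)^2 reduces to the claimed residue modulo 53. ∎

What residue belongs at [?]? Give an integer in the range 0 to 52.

Multiply the listed residues: 10 · 15 · 42 · 16 = 150 → 6300 → 100800.
Reducing modulo 53: 100800 = 1901·53 + 47, so 16^89 ≡ 47.

47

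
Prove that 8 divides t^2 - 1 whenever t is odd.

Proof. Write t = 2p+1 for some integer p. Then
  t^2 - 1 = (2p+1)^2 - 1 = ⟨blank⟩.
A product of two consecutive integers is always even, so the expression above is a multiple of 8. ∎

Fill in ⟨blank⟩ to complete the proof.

4p(p + 1)

(2p+1)^2 - 1 = 4p^2 + 4p + 1 - 1 = 4p^2 + 4p = 4p(p+1).
Since p and p+1 are consecutive, p(p+1) is even, and 4·(even) is a multiple of 8.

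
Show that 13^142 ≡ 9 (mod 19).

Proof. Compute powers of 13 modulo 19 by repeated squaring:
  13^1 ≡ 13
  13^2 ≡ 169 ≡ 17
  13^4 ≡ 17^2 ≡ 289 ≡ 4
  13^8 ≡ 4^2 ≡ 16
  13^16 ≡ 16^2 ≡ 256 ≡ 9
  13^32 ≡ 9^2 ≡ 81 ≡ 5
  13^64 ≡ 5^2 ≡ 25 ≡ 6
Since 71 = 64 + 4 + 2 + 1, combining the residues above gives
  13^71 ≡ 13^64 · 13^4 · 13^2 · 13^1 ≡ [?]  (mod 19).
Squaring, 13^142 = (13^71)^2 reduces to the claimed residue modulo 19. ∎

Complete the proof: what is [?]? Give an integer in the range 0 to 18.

13^64 · 13^4 · 13^2 · 13^1 ≡ 6 · 4 · 17 · 13 = 5304.
5304 mod 19 = 3, so 13^71 ≡ 3 (mod 19).

3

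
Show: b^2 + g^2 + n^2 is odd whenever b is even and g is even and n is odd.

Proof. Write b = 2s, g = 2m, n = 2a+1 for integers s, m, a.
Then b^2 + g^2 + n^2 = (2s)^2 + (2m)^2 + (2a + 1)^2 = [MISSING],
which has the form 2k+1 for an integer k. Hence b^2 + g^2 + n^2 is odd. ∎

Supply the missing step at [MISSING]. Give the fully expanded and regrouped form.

(2s)^2 + (2m)^2 + (2a + 1)^2 = 4a^2 + 4a + 4m^2 + 4s^2 + 1
= 2(2a^2 + 2a + 2m^2 + 2s^2) + 1.
Since 2a^2 + 2a + 2m^2 + 2s^2 is an integer, the sum of squares is of the form 2k+1 for an integer k.

2(2a^2 + 2a + 2m^2 + 2s^2) + 1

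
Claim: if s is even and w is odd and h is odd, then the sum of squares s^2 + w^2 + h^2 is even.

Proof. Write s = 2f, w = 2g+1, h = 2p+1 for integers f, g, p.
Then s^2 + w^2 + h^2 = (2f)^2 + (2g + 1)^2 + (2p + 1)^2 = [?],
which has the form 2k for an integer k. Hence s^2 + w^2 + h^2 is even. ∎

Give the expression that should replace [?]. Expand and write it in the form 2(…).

2(2f^2 + 2g^2 + 2g + 2p^2 + 2p + 1)

Expanding: (2f)^2 + (2g + 1)^2 + (2p + 1)^2 = 4f^2 + 4g^2 + 4g + 4p^2 + 4p + 2.
Every term is even; pulling out the factor of 2 gives 2(2f^2 + 2g^2 + 2g + 2p^2 + 2p + 1).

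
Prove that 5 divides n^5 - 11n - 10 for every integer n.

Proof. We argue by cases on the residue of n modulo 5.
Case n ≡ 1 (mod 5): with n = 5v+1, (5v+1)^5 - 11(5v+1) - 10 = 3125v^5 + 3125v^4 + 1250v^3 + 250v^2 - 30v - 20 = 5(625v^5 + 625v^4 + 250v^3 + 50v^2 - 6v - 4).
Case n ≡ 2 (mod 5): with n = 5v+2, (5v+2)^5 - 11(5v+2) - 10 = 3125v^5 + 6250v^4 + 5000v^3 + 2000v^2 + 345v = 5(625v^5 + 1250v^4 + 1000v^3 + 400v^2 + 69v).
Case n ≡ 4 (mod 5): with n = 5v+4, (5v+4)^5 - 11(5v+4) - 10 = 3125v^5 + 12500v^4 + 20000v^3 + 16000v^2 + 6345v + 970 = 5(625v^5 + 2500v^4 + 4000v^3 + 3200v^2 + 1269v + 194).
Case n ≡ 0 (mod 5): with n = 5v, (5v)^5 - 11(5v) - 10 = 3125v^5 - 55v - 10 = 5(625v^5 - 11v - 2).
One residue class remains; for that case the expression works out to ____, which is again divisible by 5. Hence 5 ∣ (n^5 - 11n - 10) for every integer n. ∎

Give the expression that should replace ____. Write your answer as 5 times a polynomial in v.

The residues treated are {1, 2, 4, 0}, so the missing case is n ≡ 3 (mod 5); write n = 5v+3.
Then (5v+3)^5 - 11(5v+3) - 10 = 3125v^5 + 9375v^4 + 11250v^3 + 6750v^2 + 1970v + 200 = 5(625v^5 + 1875v^4 + 2250v^3 + 1350v^2 + 394v + 40).

5(625v^5 + 1875v^4 + 2250v^3 + 1350v^2 + 394v + 40)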